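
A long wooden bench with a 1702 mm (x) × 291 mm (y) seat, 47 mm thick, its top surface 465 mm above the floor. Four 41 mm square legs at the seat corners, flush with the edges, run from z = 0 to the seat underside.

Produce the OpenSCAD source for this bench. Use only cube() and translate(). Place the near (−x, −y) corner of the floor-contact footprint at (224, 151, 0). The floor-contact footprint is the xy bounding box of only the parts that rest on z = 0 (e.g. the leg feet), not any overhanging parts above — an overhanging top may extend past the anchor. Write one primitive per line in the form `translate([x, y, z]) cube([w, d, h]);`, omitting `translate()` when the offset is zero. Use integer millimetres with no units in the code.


// leg_h = 465 − 47 = 418
translate([224, 151, 418]) cube([1702, 291, 47]);
translate([224, 151, 0]) cube([41, 41, 418]);
translate([224, 401, 0]) cube([41, 41, 418]);
translate([1885, 151, 0]) cube([41, 41, 418]);
translate([1885, 401, 0]) cube([41, 41, 418]);


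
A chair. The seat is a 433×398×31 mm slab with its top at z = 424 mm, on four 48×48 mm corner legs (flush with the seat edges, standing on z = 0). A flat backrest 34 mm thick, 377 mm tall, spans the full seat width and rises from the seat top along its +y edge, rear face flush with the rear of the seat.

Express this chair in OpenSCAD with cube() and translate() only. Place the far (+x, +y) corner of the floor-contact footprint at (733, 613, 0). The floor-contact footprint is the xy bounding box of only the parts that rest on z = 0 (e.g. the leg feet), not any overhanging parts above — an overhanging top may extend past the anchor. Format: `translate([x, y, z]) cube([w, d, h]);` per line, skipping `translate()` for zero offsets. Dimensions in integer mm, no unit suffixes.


translate([300, 215, 393]) cube([433, 398, 31]);
translate([300, 215, 0]) cube([48, 48, 393]);
translate([685, 215, 0]) cube([48, 48, 393]);
translate([300, 565, 0]) cube([48, 48, 393]);
translate([685, 565, 0]) cube([48, 48, 393]);
translate([300, 579, 424]) cube([433, 34, 377]);


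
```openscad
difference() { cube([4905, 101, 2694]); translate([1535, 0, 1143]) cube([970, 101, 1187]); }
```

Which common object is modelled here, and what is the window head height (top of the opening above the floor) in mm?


A wall with a window opening. The window head height is 2330 mm.

A wall with a rectangular opening subtracted — a window. Sill at z = 1143, opening 1187 mm tall, so the head is at 1143 + 1187 = 2330 mm.


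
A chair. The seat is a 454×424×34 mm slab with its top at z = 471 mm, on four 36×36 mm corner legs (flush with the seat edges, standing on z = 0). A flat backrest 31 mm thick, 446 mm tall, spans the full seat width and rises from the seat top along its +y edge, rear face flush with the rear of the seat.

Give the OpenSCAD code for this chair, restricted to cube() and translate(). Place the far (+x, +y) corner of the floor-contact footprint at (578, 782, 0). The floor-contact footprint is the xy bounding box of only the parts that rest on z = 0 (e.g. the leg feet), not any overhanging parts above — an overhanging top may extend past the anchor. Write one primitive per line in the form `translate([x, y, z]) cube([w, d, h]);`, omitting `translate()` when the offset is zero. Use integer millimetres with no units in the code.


translate([124, 358, 437]) cube([454, 424, 34]);
translate([124, 358, 0]) cube([36, 36, 437]);
translate([542, 358, 0]) cube([36, 36, 437]);
translate([124, 746, 0]) cube([36, 36, 437]);
translate([542, 746, 0]) cube([36, 36, 437]);
translate([124, 751, 471]) cube([454, 31, 446]);


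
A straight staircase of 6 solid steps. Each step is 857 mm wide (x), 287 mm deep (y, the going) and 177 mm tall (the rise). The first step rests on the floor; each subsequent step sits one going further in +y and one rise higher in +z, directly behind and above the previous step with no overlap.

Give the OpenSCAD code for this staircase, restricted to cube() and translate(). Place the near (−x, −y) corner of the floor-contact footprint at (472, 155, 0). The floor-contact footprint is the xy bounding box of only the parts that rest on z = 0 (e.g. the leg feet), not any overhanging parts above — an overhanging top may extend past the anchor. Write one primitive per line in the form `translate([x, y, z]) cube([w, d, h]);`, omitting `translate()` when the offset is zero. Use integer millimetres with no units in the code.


translate([472, 155, 0]) cube([857, 287, 177]);
translate([472, 442, 177]) cube([857, 287, 177]);
translate([472, 729, 354]) cube([857, 287, 177]);
translate([472, 1016, 531]) cube([857, 287, 177]);
translate([472, 1303, 708]) cube([857, 287, 177]);
translate([472, 1590, 885]) cube([857, 287, 177]);


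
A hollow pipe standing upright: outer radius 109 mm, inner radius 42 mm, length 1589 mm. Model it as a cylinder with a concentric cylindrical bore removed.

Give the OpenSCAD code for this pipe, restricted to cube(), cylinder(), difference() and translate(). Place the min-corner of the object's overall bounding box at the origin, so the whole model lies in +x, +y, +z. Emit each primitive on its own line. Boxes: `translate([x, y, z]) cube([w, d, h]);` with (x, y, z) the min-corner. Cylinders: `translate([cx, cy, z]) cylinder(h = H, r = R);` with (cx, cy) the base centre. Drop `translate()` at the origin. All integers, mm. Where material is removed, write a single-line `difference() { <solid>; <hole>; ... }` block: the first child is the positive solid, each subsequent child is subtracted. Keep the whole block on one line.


difference() { translate([109, 109, 0]) cylinder(h = 1589, r = 109); translate([109, 109, 0]) cylinder(h = 1589, r = 42); }


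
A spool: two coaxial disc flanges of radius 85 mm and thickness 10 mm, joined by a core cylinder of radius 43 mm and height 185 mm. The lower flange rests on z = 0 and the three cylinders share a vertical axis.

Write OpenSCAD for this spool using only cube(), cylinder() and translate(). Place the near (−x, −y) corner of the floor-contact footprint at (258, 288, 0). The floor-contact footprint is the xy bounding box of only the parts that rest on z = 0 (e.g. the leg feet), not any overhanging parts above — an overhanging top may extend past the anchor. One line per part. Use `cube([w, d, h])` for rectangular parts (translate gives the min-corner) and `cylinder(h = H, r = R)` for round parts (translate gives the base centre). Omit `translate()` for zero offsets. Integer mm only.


translate([343, 373, 0]) cylinder(h = 10, r = 85);
translate([343, 373, 10]) cylinder(h = 185, r = 43);
translate([343, 373, 195]) cylinder(h = 10, r = 85);


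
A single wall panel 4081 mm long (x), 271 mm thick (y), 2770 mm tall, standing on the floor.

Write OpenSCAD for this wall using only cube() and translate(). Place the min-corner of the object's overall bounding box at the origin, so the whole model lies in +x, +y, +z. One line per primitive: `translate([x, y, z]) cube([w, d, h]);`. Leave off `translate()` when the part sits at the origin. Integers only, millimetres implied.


cube([4081, 271, 2770]);


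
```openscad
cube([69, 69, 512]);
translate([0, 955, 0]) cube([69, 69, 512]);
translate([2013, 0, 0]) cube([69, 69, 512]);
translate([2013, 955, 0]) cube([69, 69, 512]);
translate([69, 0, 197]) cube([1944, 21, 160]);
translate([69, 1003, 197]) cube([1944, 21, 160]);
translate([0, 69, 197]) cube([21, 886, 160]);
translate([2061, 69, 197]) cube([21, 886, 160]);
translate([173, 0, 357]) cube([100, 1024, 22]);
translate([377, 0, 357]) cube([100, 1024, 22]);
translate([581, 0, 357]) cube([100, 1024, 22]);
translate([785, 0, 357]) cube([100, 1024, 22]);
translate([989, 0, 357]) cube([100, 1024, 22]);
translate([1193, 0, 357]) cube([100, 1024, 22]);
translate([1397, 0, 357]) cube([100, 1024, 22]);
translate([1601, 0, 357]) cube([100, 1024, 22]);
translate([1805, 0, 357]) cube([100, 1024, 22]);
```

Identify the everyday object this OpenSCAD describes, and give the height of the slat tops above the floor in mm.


A bed frame. The slat-top height is 379 mm.

Four posts, four rails, and a row of slats — a bed frame. Slats sit on the rails at z = 197 + 160 = 357; with slat thickness 22, the top is 379 mm.


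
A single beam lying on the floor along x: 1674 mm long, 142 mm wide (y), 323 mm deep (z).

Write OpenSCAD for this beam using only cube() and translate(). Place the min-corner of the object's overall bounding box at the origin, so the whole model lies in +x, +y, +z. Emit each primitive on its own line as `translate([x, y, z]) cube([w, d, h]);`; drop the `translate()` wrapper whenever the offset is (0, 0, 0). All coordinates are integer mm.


cube([1674, 142, 323]);


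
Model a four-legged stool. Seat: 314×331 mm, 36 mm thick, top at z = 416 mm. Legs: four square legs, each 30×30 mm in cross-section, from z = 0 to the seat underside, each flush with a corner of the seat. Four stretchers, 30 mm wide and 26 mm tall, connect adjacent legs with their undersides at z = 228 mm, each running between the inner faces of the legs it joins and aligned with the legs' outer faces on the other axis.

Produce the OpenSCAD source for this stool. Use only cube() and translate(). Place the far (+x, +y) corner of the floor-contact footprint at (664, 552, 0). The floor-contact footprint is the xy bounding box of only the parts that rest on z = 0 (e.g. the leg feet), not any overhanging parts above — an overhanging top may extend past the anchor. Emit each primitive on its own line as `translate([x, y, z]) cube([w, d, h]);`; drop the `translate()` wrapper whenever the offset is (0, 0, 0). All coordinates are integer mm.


// leg_h = 416 - 36 = 380
// stretcher span = 314 - 2*30 = 254
translate([350, 221, 380]) cube([314, 331, 36]);
translate([350, 221, 0]) cube([30, 30, 380]);
translate([634, 221, 0]) cube([30, 30, 380]);
translate([350, 522, 0]) cube([30, 30, 380]);
translate([634, 522, 0]) cube([30, 30, 380]);
translate([380, 221, 228]) cube([254, 30, 26]);
translate([380, 522, 228]) cube([254, 30, 26]);
translate([350, 251, 228]) cube([30, 271, 26]);
translate([634, 251, 228]) cube([30, 271, 26]);


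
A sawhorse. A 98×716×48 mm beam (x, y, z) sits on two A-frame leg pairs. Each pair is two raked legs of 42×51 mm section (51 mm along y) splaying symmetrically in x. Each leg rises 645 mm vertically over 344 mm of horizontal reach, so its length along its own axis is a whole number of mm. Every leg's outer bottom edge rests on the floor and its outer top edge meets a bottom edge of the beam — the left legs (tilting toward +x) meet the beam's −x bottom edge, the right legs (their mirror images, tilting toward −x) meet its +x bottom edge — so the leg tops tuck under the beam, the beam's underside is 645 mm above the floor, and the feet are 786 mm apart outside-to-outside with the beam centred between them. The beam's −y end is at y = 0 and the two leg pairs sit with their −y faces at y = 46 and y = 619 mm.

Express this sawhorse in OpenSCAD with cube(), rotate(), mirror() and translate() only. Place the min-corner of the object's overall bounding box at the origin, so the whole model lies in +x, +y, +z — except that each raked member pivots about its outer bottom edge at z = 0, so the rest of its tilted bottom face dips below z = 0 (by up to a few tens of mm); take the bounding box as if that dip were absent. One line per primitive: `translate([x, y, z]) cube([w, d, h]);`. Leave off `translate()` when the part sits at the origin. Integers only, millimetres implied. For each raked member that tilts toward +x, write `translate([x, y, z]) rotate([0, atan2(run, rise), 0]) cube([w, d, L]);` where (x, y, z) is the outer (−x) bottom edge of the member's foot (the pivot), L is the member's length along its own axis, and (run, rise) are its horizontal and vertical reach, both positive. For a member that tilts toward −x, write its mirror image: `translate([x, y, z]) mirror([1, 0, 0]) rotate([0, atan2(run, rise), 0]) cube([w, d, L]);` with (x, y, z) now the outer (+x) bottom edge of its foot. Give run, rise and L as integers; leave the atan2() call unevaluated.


translate([344, 0, 645]) cube([98, 716, 48]);
translate([0, 46, 0]) rotate([0, atan2(344, 645), 0]) cube([42, 51, 731]);
translate([786, 46, 0]) mirror([1, 0, 0]) rotate([0, atan2(344, 645), 0]) cube([42, 51, 731]);
translate([0, 619, 0]) rotate([0, atan2(344, 645), 0]) cube([42, 51, 731]);
translate([786, 619, 0]) mirror([1, 0, 0]) rotate([0, atan2(344, 645), 0]) cube([42, 51, 731]);


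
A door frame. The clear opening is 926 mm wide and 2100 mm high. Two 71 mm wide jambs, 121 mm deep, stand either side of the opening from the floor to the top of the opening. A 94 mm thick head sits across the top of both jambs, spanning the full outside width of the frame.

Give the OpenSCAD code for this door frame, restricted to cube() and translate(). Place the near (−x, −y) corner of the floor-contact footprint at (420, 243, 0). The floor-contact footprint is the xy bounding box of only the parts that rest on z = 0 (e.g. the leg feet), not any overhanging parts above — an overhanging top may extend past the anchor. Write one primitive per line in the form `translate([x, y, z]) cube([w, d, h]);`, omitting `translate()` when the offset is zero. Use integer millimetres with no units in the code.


translate([420, 243, 0]) cube([71, 121, 2100]);
translate([1417, 243, 0]) cube([71, 121, 2100]);
translate([420, 243, 2100]) cube([1068, 121, 94]);


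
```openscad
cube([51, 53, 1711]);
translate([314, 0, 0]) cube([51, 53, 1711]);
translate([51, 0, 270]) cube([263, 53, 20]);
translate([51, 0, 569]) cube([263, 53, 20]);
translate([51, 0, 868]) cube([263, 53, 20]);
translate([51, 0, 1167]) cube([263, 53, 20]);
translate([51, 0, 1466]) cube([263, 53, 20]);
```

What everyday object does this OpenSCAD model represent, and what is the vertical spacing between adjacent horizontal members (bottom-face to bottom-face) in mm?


A ladder. The rung spacing is 299 mm.

Two tall 51×53 posts with 5 short bars between them — a ladder. Adjacent rungs sit at z = 270 and z = 569, so the spacing is 569 − 270 = 299 mm.


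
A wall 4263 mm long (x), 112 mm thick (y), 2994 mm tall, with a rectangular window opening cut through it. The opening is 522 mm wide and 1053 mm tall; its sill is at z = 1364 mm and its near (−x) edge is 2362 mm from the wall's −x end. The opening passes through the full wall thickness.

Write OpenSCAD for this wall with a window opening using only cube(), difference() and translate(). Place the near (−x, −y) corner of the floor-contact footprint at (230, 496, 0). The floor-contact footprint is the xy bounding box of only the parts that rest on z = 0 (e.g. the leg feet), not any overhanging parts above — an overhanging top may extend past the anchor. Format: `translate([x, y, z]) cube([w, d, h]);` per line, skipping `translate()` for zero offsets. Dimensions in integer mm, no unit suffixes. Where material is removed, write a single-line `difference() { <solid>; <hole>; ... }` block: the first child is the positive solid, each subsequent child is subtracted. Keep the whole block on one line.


difference() { translate([230, 496, 0]) cube([4263, 112, 2994]); translate([2592, 496, 1364]) cube([522, 112, 1053]); }


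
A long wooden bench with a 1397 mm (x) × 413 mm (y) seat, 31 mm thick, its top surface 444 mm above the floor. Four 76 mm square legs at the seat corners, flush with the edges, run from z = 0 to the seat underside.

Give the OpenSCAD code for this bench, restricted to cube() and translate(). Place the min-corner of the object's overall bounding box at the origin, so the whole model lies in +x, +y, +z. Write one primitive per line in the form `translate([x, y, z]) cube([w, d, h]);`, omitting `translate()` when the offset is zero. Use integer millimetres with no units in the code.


// leg_h = 444 − 31 = 413
translate([0, 0, 413]) cube([1397, 413, 31]);
cube([76, 76, 413]);
translate([0, 337, 0]) cube([76, 76, 413]);
translate([1321, 0, 0]) cube([76, 76, 413]);
translate([1321, 337, 0]) cube([76, 76, 413]);


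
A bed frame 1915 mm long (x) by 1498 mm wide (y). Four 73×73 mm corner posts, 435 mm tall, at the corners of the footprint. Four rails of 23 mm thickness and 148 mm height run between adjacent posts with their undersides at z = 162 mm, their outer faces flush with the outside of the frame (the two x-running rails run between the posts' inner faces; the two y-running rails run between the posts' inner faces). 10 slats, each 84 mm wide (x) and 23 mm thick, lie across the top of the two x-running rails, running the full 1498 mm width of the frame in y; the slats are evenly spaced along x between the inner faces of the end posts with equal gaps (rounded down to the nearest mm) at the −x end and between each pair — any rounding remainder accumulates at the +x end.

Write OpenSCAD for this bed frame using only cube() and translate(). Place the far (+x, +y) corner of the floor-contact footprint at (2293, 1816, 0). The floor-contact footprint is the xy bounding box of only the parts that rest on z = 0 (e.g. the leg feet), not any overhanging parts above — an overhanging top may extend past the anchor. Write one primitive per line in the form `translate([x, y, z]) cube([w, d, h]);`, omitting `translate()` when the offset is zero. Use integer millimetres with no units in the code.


translate([378, 318, 0]) cube([73, 73, 435]);
translate([378, 1743, 0]) cube([73, 73, 435]);
translate([2220, 318, 0]) cube([73, 73, 435]);
translate([2220, 1743, 0]) cube([73, 73, 435]);
translate([451, 318, 162]) cube([1769, 23, 148]);
translate([451, 1793, 162]) cube([1769, 23, 148]);
translate([378, 391, 162]) cube([23, 1352, 148]);
translate([2270, 391, 162]) cube([23, 1352, 148]);
translate([535, 318, 310]) cube([84, 1498, 23]);
translate([703, 318, 310]) cube([84, 1498, 23]);
translate([871, 318, 310]) cube([84, 1498, 23]);
translate([1039, 318, 310]) cube([84, 1498, 23]);
translate([1207, 318, 310]) cube([84, 1498, 23]);
translate([1375, 318, 310]) cube([84, 1498, 23]);
translate([1543, 318, 310]) cube([84, 1498, 23]);
translate([1711, 318, 310]) cube([84, 1498, 23]);
translate([1879, 318, 310]) cube([84, 1498, 23]);
translate([2047, 318, 310]) cube([84, 1498, 23]);


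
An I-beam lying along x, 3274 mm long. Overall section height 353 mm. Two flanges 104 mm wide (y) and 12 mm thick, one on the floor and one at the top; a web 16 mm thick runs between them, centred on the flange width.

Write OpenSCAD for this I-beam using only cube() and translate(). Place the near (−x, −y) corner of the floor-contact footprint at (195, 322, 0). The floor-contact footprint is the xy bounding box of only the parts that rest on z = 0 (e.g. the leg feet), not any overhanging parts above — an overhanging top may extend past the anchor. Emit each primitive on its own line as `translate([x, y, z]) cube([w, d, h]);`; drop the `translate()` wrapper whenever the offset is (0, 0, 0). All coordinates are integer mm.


translate([195, 322, 0]) cube([3274, 104, 12]);
translate([195, 366, 12]) cube([3274, 16, 329]);
translate([195, 322, 341]) cube([3274, 104, 12]);


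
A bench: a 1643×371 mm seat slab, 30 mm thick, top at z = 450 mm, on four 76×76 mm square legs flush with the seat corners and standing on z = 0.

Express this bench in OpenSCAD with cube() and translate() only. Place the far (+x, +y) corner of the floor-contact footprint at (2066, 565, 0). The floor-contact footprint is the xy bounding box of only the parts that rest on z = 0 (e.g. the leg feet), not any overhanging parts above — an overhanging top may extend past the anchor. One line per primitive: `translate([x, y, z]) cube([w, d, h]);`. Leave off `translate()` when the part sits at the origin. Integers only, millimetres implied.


translate([423, 194, 420]) cube([1643, 371, 30]);
translate([423, 194, 0]) cube([76, 76, 420]);
translate([423, 489, 0]) cube([76, 76, 420]);
translate([1990, 194, 0]) cube([76, 76, 420]);
translate([1990, 489, 0]) cube([76, 76, 420]);


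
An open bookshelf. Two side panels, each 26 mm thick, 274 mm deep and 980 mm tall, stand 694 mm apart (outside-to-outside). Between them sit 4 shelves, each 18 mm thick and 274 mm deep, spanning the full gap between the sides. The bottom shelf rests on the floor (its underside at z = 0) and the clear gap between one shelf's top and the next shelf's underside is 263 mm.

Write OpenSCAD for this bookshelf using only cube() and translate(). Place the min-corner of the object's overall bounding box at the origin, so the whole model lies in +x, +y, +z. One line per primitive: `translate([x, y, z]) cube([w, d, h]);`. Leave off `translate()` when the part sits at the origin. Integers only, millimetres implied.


cube([26, 274, 980]);
translate([668, 0, 0]) cube([26, 274, 980]);
translate([26, 0, 0]) cube([642, 274, 18]);
translate([26, 0, 281]) cube([642, 274, 18]);
translate([26, 0, 562]) cube([642, 274, 18]);
translate([26, 0, 843]) cube([642, 274, 18]);


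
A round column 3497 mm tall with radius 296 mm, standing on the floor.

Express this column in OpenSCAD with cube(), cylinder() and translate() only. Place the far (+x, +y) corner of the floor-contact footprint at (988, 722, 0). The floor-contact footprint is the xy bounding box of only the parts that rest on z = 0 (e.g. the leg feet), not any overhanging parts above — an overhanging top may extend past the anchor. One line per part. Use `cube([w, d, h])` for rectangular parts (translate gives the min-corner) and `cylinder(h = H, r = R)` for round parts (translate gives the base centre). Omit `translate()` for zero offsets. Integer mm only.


translate([692, 426, 0]) cylinder(h = 3497, r = 296);


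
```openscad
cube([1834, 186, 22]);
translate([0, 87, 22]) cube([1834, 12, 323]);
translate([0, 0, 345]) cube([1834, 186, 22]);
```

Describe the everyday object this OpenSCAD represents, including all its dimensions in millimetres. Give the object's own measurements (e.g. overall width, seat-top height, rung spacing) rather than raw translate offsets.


An I-beam lying along x, 1834 mm long. Overall section height 367 mm. Two flanges 186 mm wide (y) and 22 mm thick, one on the floor and one at the top; a web 12 mm thick runs between them, centred on the flange width.


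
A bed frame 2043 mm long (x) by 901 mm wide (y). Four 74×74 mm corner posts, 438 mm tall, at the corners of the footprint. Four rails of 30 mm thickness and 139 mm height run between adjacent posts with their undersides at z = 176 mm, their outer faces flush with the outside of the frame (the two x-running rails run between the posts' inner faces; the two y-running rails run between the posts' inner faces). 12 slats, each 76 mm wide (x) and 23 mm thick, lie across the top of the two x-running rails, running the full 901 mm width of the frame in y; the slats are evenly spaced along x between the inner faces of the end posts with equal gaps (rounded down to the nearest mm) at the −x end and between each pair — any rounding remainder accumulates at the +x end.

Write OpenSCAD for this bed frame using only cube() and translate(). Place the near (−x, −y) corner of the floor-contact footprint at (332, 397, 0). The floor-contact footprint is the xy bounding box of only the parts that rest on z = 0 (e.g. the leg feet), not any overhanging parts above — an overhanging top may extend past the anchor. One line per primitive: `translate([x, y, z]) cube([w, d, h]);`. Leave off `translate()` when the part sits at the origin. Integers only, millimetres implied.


translate([332, 397, 0]) cube([74, 74, 438]);
translate([332, 1224, 0]) cube([74, 74, 438]);
translate([2301, 397, 0]) cube([74, 74, 438]);
translate([2301, 1224, 0]) cube([74, 74, 438]);
translate([406, 397, 176]) cube([1895, 30, 139]);
translate([406, 1268, 176]) cube([1895, 30, 139]);
translate([332, 471, 176]) cube([30, 753, 139]);
translate([2345, 471, 176]) cube([30, 753, 139]);
translate([481, 397, 315]) cube([76, 901, 23]);
translate([632, 397, 315]) cube([76, 901, 23]);
translate([783, 397, 315]) cube([76, 901, 23]);
translate([934, 397, 315]) cube([76, 901, 23]);
translate([1085, 397, 315]) cube([76, 901, 23]);
translate([1236, 397, 315]) cube([76, 901, 23]);
translate([1387, 397, 315]) cube([76, 901, 23]);
translate([1538, 397, 315]) cube([76, 901, 23]);
translate([1689, 397, 315]) cube([76, 901, 23]);
translate([1840, 397, 315]) cube([76, 901, 23]);
translate([1991, 397, 315]) cube([76, 901, 23]);
translate([2142, 397, 315]) cube([76, 901, 23]);


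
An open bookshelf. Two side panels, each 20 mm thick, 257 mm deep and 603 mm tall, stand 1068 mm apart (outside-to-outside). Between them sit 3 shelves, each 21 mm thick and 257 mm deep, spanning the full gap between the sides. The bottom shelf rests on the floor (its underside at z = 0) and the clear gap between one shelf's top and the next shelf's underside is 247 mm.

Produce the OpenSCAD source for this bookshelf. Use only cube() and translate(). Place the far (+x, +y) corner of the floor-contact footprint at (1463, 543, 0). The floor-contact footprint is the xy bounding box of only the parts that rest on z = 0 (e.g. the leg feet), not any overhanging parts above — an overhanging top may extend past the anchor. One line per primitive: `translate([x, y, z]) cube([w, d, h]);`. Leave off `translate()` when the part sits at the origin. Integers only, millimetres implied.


translate([395, 286, 0]) cube([20, 257, 603]);
translate([1443, 286, 0]) cube([20, 257, 603]);
translate([415, 286, 0]) cube([1028, 257, 21]);
translate([415, 286, 268]) cube([1028, 257, 21]);
translate([415, 286, 536]) cube([1028, 257, 21]);


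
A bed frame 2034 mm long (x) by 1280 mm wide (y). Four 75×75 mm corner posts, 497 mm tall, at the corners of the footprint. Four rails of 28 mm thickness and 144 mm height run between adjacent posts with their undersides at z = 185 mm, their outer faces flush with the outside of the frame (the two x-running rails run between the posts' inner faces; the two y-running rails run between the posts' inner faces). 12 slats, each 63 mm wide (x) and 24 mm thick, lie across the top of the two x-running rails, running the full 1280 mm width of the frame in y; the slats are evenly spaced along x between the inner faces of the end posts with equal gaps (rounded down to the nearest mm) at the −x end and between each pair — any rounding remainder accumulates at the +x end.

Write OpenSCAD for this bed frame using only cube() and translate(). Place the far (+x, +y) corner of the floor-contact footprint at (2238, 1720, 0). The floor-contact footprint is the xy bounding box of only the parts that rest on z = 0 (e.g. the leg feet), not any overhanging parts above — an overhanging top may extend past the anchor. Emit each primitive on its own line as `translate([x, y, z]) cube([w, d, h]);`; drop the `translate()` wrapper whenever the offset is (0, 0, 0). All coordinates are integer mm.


// slat z = rail_z + rail_h = 185 + 144 = 329
// slat gap = ⌊(1884 − 12·63) / 13⌋ = 86
translate([204, 440, 0]) cube([75, 75, 497]);
translate([204, 1645, 0]) cube([75, 75, 497]);
translate([2163, 440, 0]) cube([75, 75, 497]);
translate([2163, 1645, 0]) cube([75, 75, 497]);
translate([279, 440, 185]) cube([1884, 28, 144]);
translate([279, 1692, 185]) cube([1884, 28, 144]);
translate([204, 515, 185]) cube([28, 1130, 144]);
translate([2210, 515, 185]) cube([28, 1130, 144]);
translate([365, 440, 329]) cube([63, 1280, 24]);
translate([514, 440, 329]) cube([63, 1280, 24]);
translate([663, 440, 329]) cube([63, 1280, 24]);
translate([812, 440, 329]) cube([63, 1280, 24]);
translate([961, 440, 329]) cube([63, 1280, 24]);
translate([1110, 440, 329]) cube([63, 1280, 24]);
translate([1259, 440, 329]) cube([63, 1280, 24]);
translate([1408, 440, 329]) cube([63, 1280, 24]);
translate([1557, 440, 329]) cube([63, 1280, 24]);
translate([1706, 440, 329]) cube([63, 1280, 24]);
translate([1855, 440, 329]) cube([63, 1280, 24]);
translate([2004, 440, 329]) cube([63, 1280, 24]);


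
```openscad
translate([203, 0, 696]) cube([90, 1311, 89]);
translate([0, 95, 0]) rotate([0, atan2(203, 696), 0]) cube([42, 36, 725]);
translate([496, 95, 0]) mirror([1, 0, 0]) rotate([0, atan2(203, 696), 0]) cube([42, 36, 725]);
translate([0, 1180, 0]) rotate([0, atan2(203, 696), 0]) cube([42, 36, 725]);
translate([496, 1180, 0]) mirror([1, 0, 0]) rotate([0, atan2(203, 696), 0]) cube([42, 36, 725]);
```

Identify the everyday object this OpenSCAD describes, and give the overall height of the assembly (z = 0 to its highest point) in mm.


A sawhorse. The overall height is 785 mm.

A beam across two mirrored pairs of raked legs — a sawhorse. The beam's underside is at z = 696 (matching the legs' vertical rise in atan2(203, 696)) and the beam is 89 mm tall, so its top is at 696 + 89 = 785 mm. The raked legs top out at the beam's underside, so that is the highest point.


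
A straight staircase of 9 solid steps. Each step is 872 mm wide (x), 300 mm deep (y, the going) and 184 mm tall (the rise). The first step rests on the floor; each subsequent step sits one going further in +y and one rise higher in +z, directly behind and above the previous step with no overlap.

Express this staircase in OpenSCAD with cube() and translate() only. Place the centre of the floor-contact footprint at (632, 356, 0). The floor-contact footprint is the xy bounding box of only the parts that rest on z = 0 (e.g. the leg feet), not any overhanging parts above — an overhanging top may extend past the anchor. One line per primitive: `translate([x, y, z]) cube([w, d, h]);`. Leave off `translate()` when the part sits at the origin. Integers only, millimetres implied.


translate([196, 206, 0]) cube([872, 300, 184]);
translate([196, 506, 184]) cube([872, 300, 184]);
translate([196, 806, 368]) cube([872, 300, 184]);
translate([196, 1106, 552]) cube([872, 300, 184]);
translate([196, 1406, 736]) cube([872, 300, 184]);
translate([196, 1706, 920]) cube([872, 300, 184]);
translate([196, 2006, 1104]) cube([872, 300, 184]);
translate([196, 2306, 1288]) cube([872, 300, 184]);
translate([196, 2606, 1472]) cube([872, 300, 184]);


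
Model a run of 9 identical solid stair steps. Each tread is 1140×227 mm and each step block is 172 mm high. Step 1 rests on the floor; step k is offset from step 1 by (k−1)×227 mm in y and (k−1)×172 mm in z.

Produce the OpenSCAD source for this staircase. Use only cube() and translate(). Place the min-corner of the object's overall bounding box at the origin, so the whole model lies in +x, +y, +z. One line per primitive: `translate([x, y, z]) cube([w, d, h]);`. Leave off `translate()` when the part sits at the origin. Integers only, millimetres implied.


cube([1140, 227, 172]);
translate([0, 227, 172]) cube([1140, 227, 172]);
translate([0, 454, 344]) cube([1140, 227, 172]);
translate([0, 681, 516]) cube([1140, 227, 172]);
translate([0, 908, 688]) cube([1140, 227, 172]);
translate([0, 1135, 860]) cube([1140, 227, 172]);
translate([0, 1362, 1032]) cube([1140, 227, 172]);
translate([0, 1589, 1204]) cube([1140, 227, 172]);
translate([0, 1816, 1376]) cube([1140, 227, 172]);


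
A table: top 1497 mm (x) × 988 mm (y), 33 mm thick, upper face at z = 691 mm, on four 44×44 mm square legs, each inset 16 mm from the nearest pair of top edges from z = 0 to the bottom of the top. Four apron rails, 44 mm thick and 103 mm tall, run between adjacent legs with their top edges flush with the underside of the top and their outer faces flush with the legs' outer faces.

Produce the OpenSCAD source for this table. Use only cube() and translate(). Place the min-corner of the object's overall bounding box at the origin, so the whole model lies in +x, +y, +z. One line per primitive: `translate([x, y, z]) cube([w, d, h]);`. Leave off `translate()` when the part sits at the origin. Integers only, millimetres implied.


translate([0, 0, 658]) cube([1497, 988, 33]);
translate([16, 16, 0]) cube([44, 44, 658]);
translate([1437, 16, 0]) cube([44, 44, 658]);
translate([16, 928, 0]) cube([44, 44, 658]);
translate([1437, 928, 0]) cube([44, 44, 658]);
translate([60, 16, 555]) cube([1377, 44, 103]);
translate([60, 928, 555]) cube([1377, 44, 103]);
translate([16, 60, 555]) cube([44, 868, 103]);
translate([1437, 60, 555]) cube([44, 868, 103]);


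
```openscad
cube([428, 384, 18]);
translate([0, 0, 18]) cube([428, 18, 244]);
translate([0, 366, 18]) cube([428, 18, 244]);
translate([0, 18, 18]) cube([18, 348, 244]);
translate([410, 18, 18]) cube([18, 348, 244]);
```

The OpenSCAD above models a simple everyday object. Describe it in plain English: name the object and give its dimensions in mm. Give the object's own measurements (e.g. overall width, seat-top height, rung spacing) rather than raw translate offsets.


An open-topped rectangular box: outside dimensions 428×384×262 mm, with a uniform wall and base thickness of 18 mm. The base is a full 428×384 slab on the floor; four walls sit on top of the base. The front and back walls (the −y and +y sides) span the full width; the two side walls fit between them.


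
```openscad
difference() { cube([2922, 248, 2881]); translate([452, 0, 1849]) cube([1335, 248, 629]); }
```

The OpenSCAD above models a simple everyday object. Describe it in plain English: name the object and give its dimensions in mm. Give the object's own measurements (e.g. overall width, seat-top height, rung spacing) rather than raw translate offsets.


A wall 2922 mm long (x), 248 mm thick (y), 2881 mm tall, with a rectangular window opening cut through it. The opening is 1335 mm wide and 629 mm tall; its sill is at z = 1849 mm and its near (−x) edge is 452 mm from the wall's −x end. The opening passes through the full wall thickness.


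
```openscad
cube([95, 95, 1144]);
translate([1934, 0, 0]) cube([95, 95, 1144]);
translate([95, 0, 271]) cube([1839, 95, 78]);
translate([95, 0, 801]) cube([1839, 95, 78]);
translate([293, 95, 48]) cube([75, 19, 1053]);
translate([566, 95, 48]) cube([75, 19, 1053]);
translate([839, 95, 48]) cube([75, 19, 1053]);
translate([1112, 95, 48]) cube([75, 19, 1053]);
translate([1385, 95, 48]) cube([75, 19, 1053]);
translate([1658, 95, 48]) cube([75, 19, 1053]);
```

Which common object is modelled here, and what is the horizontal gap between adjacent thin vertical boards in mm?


A fence section. The picket gap is 198 mm.

Two posts, two rails, 6 pickets — a fence section. Span 1839 mm holds 6 pickets of 75 mm with 7 equal gaps: ⌊(1839 − 6·75) / 7⌋ = 198 mm.


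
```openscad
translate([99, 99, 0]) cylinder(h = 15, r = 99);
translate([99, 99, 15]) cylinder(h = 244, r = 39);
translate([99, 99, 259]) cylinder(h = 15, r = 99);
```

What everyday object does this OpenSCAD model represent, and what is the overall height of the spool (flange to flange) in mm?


A spool. The overall height is 274 mm.

Three coaxial cylinders, large–small–large — a spool. Two 15 mm flanges and a 244 mm core give 15 + 244 + 15 = 274 mm.


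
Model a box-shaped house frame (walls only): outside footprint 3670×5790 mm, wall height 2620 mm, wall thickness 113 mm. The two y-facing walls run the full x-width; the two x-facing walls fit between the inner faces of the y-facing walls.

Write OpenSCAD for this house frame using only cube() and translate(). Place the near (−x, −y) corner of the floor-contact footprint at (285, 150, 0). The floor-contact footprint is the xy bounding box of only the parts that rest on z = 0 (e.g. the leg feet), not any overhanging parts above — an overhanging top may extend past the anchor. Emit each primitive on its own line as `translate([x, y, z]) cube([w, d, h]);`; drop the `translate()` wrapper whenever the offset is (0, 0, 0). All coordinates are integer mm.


translate([285, 150, 0]) cube([3670, 113, 2620]);
translate([285, 5827, 0]) cube([3670, 113, 2620]);
translate([285, 263, 0]) cube([113, 5564, 2620]);
translate([3842, 263, 0]) cube([113, 5564, 2620]);


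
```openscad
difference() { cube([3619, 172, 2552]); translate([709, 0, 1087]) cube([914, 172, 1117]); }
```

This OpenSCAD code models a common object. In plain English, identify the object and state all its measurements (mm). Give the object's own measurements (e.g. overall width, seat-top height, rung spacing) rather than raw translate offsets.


A wall 3619 mm long (x), 172 mm thick (y), 2552 mm tall, with a rectangular window opening cut through it. The opening is 914 mm wide and 1117 mm tall; its sill is at z = 1087 mm and its near (−x) edge is 709 mm from the wall's −x end. The opening passes through the full wall thickness.


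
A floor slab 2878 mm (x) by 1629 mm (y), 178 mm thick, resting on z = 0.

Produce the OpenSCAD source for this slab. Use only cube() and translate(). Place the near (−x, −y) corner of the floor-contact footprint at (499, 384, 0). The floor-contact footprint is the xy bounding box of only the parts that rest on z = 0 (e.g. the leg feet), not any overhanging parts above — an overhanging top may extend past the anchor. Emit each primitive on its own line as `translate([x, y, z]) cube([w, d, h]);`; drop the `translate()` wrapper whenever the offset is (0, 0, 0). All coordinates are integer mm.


translate([499, 384, 0]) cube([2878, 1629, 178]);


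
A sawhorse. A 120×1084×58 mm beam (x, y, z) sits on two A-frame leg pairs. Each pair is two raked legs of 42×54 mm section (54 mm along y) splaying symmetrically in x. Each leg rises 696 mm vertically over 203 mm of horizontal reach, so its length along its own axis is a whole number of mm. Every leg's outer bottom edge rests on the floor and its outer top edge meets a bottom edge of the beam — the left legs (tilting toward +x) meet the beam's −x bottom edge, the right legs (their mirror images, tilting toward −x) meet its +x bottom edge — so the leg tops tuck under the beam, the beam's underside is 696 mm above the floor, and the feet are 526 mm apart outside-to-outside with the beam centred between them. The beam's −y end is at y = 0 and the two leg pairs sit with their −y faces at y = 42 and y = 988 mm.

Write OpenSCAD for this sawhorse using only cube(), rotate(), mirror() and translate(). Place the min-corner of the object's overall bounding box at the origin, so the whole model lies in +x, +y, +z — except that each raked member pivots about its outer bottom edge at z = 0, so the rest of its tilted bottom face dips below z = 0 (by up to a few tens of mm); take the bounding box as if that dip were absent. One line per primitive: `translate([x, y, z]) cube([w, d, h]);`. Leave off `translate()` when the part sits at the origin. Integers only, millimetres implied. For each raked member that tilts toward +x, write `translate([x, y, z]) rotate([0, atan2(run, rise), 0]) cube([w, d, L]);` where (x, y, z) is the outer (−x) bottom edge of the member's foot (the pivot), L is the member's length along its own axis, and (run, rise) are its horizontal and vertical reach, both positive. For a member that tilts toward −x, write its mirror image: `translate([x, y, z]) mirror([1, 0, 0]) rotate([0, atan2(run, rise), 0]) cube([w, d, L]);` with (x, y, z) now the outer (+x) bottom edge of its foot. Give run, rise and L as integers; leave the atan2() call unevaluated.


translate([203, 0, 696]) cube([120, 1084, 58]);
translate([0, 42, 0]) rotate([0, atan2(203, 696), 0]) cube([42, 54, 725]);
translate([526, 42, 0]) mirror([1, 0, 0]) rotate([0, atan2(203, 696), 0]) cube([42, 54, 725]);
translate([0, 988, 0]) rotate([0, atan2(203, 696), 0]) cube([42, 54, 725]);
translate([526, 988, 0]) mirror([1, 0, 0]) rotate([0, atan2(203, 696), 0]) cube([42, 54, 725]);


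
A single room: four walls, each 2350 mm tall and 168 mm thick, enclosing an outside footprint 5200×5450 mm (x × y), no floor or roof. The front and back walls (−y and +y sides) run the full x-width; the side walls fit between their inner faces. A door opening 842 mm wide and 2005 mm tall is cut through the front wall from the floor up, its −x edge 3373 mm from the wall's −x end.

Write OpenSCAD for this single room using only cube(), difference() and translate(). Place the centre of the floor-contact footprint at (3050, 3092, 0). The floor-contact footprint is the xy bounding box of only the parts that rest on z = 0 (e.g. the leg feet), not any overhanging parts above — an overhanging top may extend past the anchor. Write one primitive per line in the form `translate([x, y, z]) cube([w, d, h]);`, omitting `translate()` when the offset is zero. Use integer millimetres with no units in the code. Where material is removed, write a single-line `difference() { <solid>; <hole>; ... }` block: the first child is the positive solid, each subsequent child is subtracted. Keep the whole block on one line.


difference() { translate([450, 367, 0]) cube([5200, 168, 2350]); translate([3823, 367, 0]) cube([842, 168, 2005]); }
translate([450, 5649, 0]) cube([5200, 168, 2350]);
translate([450, 535, 0]) cube([168, 5114, 2350]);
translate([5482, 535, 0]) cube([168, 5114, 2350]);
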